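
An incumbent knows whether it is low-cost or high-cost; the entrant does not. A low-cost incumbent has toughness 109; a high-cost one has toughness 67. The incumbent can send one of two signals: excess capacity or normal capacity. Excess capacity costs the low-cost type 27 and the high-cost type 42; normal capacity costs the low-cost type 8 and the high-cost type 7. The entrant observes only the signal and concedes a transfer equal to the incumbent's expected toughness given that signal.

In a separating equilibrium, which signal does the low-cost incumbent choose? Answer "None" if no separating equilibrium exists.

None

Try low-cost → excess capacity, high-cost → normal capacity:
  If types separate, excess capacity earns payment 109 and normal capacity earns 67.
  Low-cost: excess capacity gives 109 − 27 = 82; normal capacity gives 67 − 8 = 59. No deviation. ✓
  High-cost: normal capacity gives 67 − 7 = 60; excess capacity gives 109 − 42 = 67. Would deviate. ✗
Try low-cost → normal capacity, high-cost → excess capacity:
  If types separate, normal capacity earns payment 109 and excess capacity earns 67.
  Low-cost: normal capacity gives 109 − 8 = 101; excess capacity gives 67 − 27 = 40. No deviation. ✓
  High-cost: excess capacity gives 67 − 42 = 25; normal capacity gives 109 − 7 = 102. Would deviate. ✗
Neither assignment is incentive-compatible.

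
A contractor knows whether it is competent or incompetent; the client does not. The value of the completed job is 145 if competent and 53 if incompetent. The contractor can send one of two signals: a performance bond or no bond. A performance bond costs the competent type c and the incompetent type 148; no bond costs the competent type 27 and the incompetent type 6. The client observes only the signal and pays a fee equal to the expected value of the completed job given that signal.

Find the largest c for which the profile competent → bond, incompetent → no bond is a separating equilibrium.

Under separation: bond → competent (pays 145); no bond → incompetent (pays 53).
Incompetent: 53 − 6 = 47 ≥ 145 − 148 = -3. Holds regardless of c. ✓
Competent: 145 − c ≥ 53 − 27, so c ≤ 145 − 26 = 119.

119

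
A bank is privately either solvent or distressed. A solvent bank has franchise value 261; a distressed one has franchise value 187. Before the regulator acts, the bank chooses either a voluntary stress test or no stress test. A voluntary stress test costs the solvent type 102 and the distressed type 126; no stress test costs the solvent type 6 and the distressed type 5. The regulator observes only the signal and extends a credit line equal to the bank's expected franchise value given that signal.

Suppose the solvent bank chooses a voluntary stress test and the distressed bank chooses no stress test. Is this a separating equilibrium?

Under separation the regulator infers type exactly: stress test → solvent (pays 261), no stress test → distressed (pays 187).
Solvent: stress test gives 261 − 102 = 159; no stress test gives 187 − 6 = 181. Would deviate. ✗
Distressed: no stress test gives 187 − 5 = 182; stress test gives 261 − 126 = 135. No deviation. ✓

No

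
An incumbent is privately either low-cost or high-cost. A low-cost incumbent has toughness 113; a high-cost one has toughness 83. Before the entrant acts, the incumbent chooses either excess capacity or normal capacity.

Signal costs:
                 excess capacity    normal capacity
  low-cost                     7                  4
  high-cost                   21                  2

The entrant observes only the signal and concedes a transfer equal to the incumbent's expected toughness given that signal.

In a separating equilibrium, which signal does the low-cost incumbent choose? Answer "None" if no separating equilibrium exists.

None

Try low-cost → excess capacity, high-cost → normal capacity:
  If types separate, excess capacity earns payment 113 and normal capacity earns 83.
  Low-cost: excess capacity gives 113 − 7 = 106; normal capacity gives 83 − 4 = 79. No deviation. ✓
  High-cost: normal capacity gives 83 − 2 = 81; excess capacity gives 113 − 21 = 92. Would deviate. ✗
Try low-cost → normal capacity, high-cost → excess capacity:
  If types separate, normal capacity earns payment 113 and excess capacity earns 83.
  Low-cost: normal capacity gives 113 − 4 = 109; excess capacity gives 83 − 7 = 76. No deviation. ✓
  High-cost: excess capacity gives 83 − 21 = 62; normal capacity gives 113 − 2 = 111. Would deviate. ✗
Neither assignment is incentive-compatible.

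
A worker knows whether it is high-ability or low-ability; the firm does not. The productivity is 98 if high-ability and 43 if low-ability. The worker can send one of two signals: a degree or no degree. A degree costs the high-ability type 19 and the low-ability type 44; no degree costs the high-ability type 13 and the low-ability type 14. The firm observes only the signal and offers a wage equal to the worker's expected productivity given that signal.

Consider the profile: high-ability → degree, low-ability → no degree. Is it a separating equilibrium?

If types separate, degree earns payment 98 and no degree earns 43.
High-ability: degree gives 98 − 19 = 79; no degree gives 43 − 13 = 30. No deviation. ✓
Low-ability: no degree gives 43 − 14 = 29; degree gives 98 − 44 = 54. Would deviate. ✗

No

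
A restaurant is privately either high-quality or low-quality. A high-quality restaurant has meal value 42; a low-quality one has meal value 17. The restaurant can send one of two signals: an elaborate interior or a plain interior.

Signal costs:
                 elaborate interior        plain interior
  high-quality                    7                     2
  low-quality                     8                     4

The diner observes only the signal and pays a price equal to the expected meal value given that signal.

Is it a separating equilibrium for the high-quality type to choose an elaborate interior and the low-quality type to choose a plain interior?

No

If types separate, elaborate interior earns payment 42 and plain interior earns 17.
High-quality: elaborate interior gives 42 − 7 = 35; plain interior gives 17 − 2 = 15. No deviation. ✓
Low-quality: plain interior gives 17 − 4 = 13; elaborate interior gives 42 − 8 = 34. Would deviate. ✗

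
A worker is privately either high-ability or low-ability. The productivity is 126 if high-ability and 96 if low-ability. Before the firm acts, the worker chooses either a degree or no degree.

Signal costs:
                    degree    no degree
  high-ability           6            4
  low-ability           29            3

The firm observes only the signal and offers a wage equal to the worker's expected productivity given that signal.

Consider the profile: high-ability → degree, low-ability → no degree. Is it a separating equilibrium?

No

If types separate, degree earns payment 126 and no degree earns 96.
High-ability: degree gives 126 − 6 = 120; no degree gives 96 − 4 = 92. No deviation. ✓
Low-ability: no degree gives 96 − 3 = 93; degree gives 126 − 29 = 97. Would deviate. ✗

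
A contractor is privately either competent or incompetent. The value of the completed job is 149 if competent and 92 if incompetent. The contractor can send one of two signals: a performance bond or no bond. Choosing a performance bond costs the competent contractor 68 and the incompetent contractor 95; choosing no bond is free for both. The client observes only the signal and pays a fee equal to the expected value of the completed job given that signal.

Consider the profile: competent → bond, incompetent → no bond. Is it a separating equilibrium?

No

Under separation the client infers type exactly: bond → competent (pays 149), no bond → incompetent (pays 92).
Competent: bond gives 149 − 68 = 81; no bond gives 92 − 0 = 92. Would deviate. ✗
Incompetent: no bond gives 92 − 0 = 92; bond gives 149 − 95 = 54. No deviation. ✓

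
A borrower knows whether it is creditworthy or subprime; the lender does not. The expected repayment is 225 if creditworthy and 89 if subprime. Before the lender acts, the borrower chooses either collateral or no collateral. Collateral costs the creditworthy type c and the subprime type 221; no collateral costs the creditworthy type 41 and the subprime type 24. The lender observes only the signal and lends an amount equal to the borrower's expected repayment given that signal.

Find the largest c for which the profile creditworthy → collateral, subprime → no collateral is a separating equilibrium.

177

Under separation: collateral → creditworthy (pays 225); no collateral → subprime (pays 89).
Subprime: 89 − 24 = 65 ≥ 225 − 221 = 4. Holds regardless of c. ✓
Creditworthy: 225 − c ≥ 89 − 41, so c ≤ 225 − 48 = 177.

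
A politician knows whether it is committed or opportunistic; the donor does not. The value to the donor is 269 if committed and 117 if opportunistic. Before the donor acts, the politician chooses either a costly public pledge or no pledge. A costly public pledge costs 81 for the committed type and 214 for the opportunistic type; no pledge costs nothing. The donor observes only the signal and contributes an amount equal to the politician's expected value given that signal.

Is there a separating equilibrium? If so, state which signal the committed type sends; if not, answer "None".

Try committed → pledge, opportunistic → no pledge:
  If types separate, pledge earns payment 269 and no pledge earns 117.
  Committed: pledge gives 269 − 81 = 188; no pledge gives 117 − 0 = 117. No deviation. ✓
  Opportunistic: no pledge gives 117 − 0 = 117; pledge gives 269 − 214 = 55. No deviation. ✓
Both hold — the committed type sends pledge.

pledge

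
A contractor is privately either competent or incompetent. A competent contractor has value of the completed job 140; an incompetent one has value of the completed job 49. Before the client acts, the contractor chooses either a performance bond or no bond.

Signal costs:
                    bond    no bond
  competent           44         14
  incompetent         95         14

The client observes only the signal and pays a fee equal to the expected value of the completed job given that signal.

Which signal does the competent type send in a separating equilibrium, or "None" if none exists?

None

Try competent → bond, incompetent → no bond:
  If types separate, bond earns payment 140 and no bond earns 49.
  Competent: bond gives 140 − 44 = 96; no bond gives 49 − 14 = 35. No deviation. ✓
  Incompetent: no bond gives 49 − 14 = 35; bond gives 140 − 95 = 45. Would deviate. ✗
Try competent → no bond, incompetent → bond:
  If types separate, no bond earns payment 140 and bond earns 49.
  Competent: no bond gives 140 − 14 = 126; bond gives 49 − 44 = 5. No deviation. ✓
  Incompetent: bond gives 49 − 95 = -46; no bond gives 140 − 14 = 126. Would deviate. ✗
Neither assignment is incentive-compatible.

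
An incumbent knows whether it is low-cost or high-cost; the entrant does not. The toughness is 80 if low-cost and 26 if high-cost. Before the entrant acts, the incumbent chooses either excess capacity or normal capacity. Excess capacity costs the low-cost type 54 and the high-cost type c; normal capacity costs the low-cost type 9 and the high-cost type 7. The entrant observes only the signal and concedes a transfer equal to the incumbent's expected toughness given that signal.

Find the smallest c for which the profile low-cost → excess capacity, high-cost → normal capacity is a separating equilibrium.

Under separation: excess capacity → low-cost (pays 80); normal capacity → high-cost (pays 26).
Low-cost: 80 − 54 = 26 ≥ 26 − 9 = 17. Holds regardless of c. ✓
High-cost: 26 − 7 ≥ 80 − c, so c ≥ 80 − 19 = 61.

61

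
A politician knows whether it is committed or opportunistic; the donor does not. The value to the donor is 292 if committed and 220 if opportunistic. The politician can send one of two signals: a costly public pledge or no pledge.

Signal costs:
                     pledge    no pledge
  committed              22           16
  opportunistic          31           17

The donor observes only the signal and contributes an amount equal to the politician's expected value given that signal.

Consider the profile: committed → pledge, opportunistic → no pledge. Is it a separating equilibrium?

If types separate, pledge earns payment 292 and no pledge earns 220.
Committed: pledge gives 292 − 22 = 270; no pledge gives 220 − 16 = 204. No deviation. ✓
Opportunistic: no pledge gives 220 − 17 = 203; pledge gives 292 − 31 = 261. Would deviate. ✗

No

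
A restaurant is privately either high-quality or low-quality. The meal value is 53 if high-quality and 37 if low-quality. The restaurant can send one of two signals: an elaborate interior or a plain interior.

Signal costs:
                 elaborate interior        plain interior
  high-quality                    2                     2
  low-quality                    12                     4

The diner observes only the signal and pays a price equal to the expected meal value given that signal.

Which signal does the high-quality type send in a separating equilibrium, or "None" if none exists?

None

Try high-quality → elaborate interior, low-quality → plain interior:
  Under separation the diner infers type exactly: elaborate interior → high-quality (pays 53), plain interior → low-quality (pays 37).
  High-quality: elaborate interior gives 53 − 2 = 51; plain interior gives 37 − 2 = 35. No deviation. ✓
  Low-quality: plain interior gives 37 − 4 = 33; elaborate interior gives 53 − 12 = 41. Would deviate. ✗
Try high-quality → plain interior, low-quality → elaborate interior:
  Under separation the diner infers type exactly: plain interior → high-quality (pays 53), elaborate interior → low-quality (pays 37).
  High-quality: plain interior gives 53 − 2 = 51; elaborate interior gives 37 − 2 = 35. No deviation. ✓
  Low-quality: elaborate interior gives 37 − 12 = 25; plain interior gives 53 − 4 = 49. Would deviate. ✗
Neither assignment is incentive-compatible.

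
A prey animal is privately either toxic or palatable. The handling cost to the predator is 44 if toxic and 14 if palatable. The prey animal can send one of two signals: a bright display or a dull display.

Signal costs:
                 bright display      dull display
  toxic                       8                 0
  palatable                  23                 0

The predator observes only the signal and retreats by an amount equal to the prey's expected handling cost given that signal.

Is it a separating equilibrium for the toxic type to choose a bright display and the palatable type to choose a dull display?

If types separate, bright display earns payment 44 and dull display earns 14.
Toxic: bright display gives 44 − 8 = 36; dull display gives 14 − 0 = 14. No deviation. ✓
Palatable: dull display gives 14 − 0 = 14; bright display gives 44 − 23 = 21. Would deviate. ✗

No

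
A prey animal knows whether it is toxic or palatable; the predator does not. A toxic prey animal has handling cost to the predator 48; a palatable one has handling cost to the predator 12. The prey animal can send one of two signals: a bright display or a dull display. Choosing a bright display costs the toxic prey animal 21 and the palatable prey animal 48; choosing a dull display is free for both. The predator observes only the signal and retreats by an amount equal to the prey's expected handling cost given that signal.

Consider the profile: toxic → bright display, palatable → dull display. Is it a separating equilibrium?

Yes

If types separate, bright display earns payment 48 and dull display earns 12.
Toxic: bright display gives 48 − 21 = 27; dull display gives 12 − 0 = 12. No deviation. ✓
Palatable: dull display gives 12 − 0 = 12; bright display gives 48 − 48 = 0. No deviation. ✓
Both incentive constraints hold.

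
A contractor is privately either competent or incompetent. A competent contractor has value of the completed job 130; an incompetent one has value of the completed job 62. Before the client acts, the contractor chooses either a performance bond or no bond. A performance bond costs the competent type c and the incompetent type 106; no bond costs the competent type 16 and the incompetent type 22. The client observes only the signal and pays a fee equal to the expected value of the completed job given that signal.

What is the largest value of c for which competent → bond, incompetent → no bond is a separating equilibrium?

84

Under separation: bond → competent (pays 130); no bond → incompetent (pays 62).
Incompetent: 62 − 22 = 40 ≥ 130 − 106 = 24. Holds regardless of c. ✓
Competent: 130 − c ≥ 62 − 16, so c ≤ 130 − 46 = 84.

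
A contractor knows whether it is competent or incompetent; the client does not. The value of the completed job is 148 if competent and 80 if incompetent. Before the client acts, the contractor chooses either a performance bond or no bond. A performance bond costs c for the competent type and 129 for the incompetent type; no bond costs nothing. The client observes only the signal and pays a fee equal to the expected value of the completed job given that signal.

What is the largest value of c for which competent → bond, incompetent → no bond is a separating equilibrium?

68

Under separation: bond → competent (pays 148); no bond → incompetent (pays 80).
Incompetent: 80 − 0 = 80 ≥ 148 − 129 = 19. Holds regardless of c. ✓
Competent: 148 − c ≥ 80 − 0, so c ≤ 148 − 80 = 68.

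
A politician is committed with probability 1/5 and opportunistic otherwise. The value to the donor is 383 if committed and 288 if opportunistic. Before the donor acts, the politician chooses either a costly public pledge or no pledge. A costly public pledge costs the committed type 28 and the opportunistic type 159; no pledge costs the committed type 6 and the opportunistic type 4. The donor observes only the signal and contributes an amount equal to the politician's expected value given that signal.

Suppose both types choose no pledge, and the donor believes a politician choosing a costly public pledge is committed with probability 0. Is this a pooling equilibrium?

At the pooled signal (no pledge) the donor holds the prior 1/5 and pays 1/5·383 + 4/5·288 = 307. Off-path (pledge) belief 0 gives 0·383 + 1·288 = 288.
Committed: no pledge gives 307 − 6 = 301; pledge gives 288 − 28 = 260. Stays. ✓
Opportunistic: no pledge gives 307 − 4 = 303; pledge gives 288 − 159 = 129. Stays. ✓

Yes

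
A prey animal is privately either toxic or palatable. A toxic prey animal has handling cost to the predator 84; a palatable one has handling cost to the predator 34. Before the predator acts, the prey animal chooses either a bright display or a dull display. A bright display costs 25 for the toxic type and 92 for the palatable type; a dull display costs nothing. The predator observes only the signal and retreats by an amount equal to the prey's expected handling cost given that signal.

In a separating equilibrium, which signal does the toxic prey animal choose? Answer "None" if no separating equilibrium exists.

bright display

Try toxic → bright display, palatable → dull display:
  If types separate, bright display earns payment 84 and dull display earns 34.
  Toxic: bright display gives 84 − 25 = 59; dull display gives 34 − 0 = 34. No deviation. ✓
  Palatable: dull display gives 34 − 0 = 34; bright display gives 84 − 92 = -8. No deviation. ✓
Both hold — the toxic type sends bright display.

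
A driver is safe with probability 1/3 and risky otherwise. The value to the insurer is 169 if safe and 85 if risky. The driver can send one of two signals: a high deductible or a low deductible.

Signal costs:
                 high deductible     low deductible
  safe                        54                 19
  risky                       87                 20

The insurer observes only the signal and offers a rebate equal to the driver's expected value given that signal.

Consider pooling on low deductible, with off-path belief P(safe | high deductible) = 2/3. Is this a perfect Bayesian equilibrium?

At the pooled signal (low deductible) the insurer holds the prior 1/3 and pays 1/3·169 + 2/3·85 = 113. Off-path (high deductible) belief 2/3 gives 2/3·169 + 1/3·85 = 141.
Safe: low deductible gives 113 − 19 = 94; high deductible gives 141 − 54 = 87. Stays. ✓
Risky: low deductible gives 113 − 20 = 93; high deductible gives 141 − 87 = 54. Stays. ✓

Yes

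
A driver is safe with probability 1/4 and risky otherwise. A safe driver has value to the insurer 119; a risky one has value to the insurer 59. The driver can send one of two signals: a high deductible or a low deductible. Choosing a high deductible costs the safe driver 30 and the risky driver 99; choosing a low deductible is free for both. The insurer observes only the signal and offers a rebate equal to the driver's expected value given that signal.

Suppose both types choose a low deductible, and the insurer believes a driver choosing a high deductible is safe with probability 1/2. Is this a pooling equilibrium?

Yes

At the pooled signal (low deductible) the insurer holds the prior 1/4 and pays 1/4·119 + 3/4·59 = 74. Off-path (high deductible) belief 1/2 gives 1/2·119 + 1/2·59 = 89.
Safe: low deductible gives 74 − 0 = 74; high deductible gives 89 − 30 = 59. Stays. ✓
Risky: low deductible gives 74 − 0 = 74; high deductible gives 89 − 99 = -10. Stays. ✓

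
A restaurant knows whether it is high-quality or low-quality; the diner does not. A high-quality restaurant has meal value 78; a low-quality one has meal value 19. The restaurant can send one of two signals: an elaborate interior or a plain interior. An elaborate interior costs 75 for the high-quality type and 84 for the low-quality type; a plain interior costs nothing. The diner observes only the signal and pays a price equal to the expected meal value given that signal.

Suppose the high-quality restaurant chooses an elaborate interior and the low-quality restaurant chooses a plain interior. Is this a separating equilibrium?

Under separation the diner infers type exactly: elaborate interior → high-quality (pays 78), plain interior → low-quality (pays 19).
High-quality: elaborate interior gives 78 − 75 = 3; plain interior gives 19 − 0 = 19. Would deviate. ✗
Low-quality: plain interior gives 19 − 0 = 19; elaborate interior gives 78 − 84 = -6. No deviation. ✓

No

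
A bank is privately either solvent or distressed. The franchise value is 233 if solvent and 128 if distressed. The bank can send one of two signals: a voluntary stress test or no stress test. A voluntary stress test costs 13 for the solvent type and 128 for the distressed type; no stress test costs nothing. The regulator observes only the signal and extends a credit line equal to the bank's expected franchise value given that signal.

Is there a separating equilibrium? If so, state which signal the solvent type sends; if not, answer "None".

stress test

Try solvent → stress test, distressed → no stress test:
  If types separate, stress test earns payment 233 and no stress test earns 128.
  Solvent: stress test gives 233 − 13 = 220; no stress test gives 128 − 0 = 128. No deviation. ✓
  Distressed: no stress test gives 128 − 0 = 128; stress test gives 233 − 128 = 105. No deviation. ✓
Both hold — the solvent type sends stress test.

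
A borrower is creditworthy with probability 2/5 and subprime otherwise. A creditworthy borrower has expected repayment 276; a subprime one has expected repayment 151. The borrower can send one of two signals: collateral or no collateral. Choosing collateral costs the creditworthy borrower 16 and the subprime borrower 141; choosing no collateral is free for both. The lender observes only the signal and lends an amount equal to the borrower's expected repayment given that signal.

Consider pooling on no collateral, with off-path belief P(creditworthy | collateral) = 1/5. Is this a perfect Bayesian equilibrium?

Yes

At the pooled signal (no collateral) the lender holds the prior 2/5 and pays 2/5·276 + 3/5·151 = 201. Off-path (collateral) belief 1/5 gives 1/5·276 + 4/5·151 = 176.
Creditworthy: no collateral gives 201 − 0 = 201; collateral gives 176 − 16 = 160. Stays. ✓
Subprime: no collateral gives 201 − 0 = 201; collateral gives 176 − 141 = 35. Stays. ✓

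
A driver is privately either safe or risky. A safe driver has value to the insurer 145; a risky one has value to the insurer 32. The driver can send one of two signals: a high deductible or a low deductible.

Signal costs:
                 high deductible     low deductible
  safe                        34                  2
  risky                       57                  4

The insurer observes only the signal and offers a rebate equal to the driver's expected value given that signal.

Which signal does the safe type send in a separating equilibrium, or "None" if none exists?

None

Try safe → high deductible, risky → low deductible:
  If types separate, high deductible earns payment 145 and low deductible earns 32.
  Safe: high deductible gives 145 − 34 = 111; low deductible gives 32 − 2 = 30. No deviation. ✓
  Risky: low deductible gives 32 − 4 = 28; high deductible gives 145 − 57 = 88. Would deviate. ✗
Try safe → low deductible, risky → high deductible:
  If types separate, low deductible earns payment 145 and high deductible earns 32.
  Safe: low deductible gives 145 − 2 = 143; high deductible gives 32 − 34 = -2. No deviation. ✓
  Risky: high deductible gives 32 − 57 = -25; low deductible gives 145 − 4 = 141. Would deviate. ✗
Neither assignment is incentive-compatible.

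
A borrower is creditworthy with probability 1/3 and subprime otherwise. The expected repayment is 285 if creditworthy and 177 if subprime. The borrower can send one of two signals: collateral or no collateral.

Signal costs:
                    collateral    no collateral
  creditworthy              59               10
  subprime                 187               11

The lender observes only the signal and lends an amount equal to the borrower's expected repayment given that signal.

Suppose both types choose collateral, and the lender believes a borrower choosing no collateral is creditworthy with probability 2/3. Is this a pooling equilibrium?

On the equilibrium path (collateral) the lender holds the prior 1/3 and pays 1/3·285 + 2/3·177 = 213. Off-path (no collateral) belief 2/3 gives 2/3·285 + 1/3·177 = 249.
Creditworthy: collateral gives 213 − 59 = 154; no collateral gives 249 − 10 = 239. Deviates. ✗
Subprime: collateral gives 213 − 187 = 26; no collateral gives 249 − 11 = 238. Deviates. ✗

No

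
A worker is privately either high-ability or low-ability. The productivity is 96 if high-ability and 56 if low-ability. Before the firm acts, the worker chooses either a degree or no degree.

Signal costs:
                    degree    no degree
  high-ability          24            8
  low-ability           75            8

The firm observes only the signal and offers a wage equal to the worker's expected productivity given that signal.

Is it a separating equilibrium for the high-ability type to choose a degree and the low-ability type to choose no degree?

If types separate, degree earns payment 96 and no degree earns 56.
High-ability: degree gives 96 − 24 = 72; no degree gives 56 − 8 = 48. No deviation. ✓
Low-ability: no degree gives 56 − 8 = 48; degree gives 96 − 75 = 21. No deviation. ✓
Both incentive constraints hold.

Yes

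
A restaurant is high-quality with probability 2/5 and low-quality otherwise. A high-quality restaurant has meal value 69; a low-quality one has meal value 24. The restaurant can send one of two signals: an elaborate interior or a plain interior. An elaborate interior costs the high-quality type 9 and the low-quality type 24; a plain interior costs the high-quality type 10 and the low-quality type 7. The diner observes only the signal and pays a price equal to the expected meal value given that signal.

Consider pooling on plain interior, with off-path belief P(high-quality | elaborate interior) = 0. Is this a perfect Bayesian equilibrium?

Yes

At the pooled signal (plain interior) the diner holds the prior 2/5 and pays 2/5·69 + 3/5·24 = 42. Off-path (elaborate interior) belief 0 gives 0·69 + 1·24 = 24.
High-quality: plain interior gives 42 − 10 = 32; elaborate interior gives 24 − 9 = 15. Stays. ✓
Low-quality: plain interior gives 42 − 7 = 35; elaborate interior gives 24 − 24 = 0. Stays. ✓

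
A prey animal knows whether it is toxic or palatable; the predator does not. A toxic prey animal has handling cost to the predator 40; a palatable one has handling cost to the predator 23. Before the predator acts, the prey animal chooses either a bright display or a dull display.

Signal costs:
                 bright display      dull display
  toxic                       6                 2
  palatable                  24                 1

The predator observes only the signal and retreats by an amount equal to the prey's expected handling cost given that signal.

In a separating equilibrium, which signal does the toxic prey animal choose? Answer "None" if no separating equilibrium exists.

Try toxic → bright display, palatable → dull display:
  If types separate, bright display earns payment 40 and dull display earns 23.
  Toxic: bright display gives 40 − 6 = 34; dull display gives 23 − 2 = 21. No deviation. ✓
  Palatable: dull display gives 23 − 1 = 22; bright display gives 40 − 24 = 16. No deviation. ✓
Both hold — the toxic type sends bright display.

bright display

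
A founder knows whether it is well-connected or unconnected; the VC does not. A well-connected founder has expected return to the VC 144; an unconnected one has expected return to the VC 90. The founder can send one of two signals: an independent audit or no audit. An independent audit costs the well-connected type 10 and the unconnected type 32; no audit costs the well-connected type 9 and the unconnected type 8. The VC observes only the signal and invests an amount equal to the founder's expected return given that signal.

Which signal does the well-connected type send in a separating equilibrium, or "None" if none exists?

Try well-connected → audit, unconnected → no audit:
  Under separation the VC infers type exactly: audit → well-connected (pays 144), no audit → unconnected (pays 90).
  Well-connected: audit gives 144 − 10 = 134; no audit gives 90 − 9 = 81. No deviation. ✓
  Unconnected: no audit gives 90 − 8 = 82; audit gives 144 − 32 = 112. Would deviate. ✗
Try well-connected → no audit, unconnected → audit:
  Under separation the VC infers type exactly: no audit → well-connected (pays 144), audit → unconnected (pays 90).
  Well-connected: no audit gives 144 − 9 = 135; audit gives 90 − 10 = 80. No deviation. ✓
  Unconnected: audit gives 90 − 32 = 58; no audit gives 144 − 8 = 136. Would deviate. ✗
Neither assignment is incentive-compatible.

None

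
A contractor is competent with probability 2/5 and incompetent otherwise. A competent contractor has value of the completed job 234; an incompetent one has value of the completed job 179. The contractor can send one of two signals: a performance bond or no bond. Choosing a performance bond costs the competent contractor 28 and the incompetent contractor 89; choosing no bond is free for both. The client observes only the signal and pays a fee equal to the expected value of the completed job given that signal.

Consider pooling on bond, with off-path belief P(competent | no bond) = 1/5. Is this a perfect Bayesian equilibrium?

No

At the pooled signal (bond) the client holds the prior 2/5 and pays 2/5·234 + 3/5·179 = 201. Off-path (no bond) belief 1/5 gives 1/5·234 + 4/5·179 = 190.
Competent: bond gives 201 − 28 = 173; no bond gives 190 − 0 = 190. Deviates. ✗
Incompetent: bond gives 201 − 89 = 112; no bond gives 190 − 0 = 190. Deviates. ✗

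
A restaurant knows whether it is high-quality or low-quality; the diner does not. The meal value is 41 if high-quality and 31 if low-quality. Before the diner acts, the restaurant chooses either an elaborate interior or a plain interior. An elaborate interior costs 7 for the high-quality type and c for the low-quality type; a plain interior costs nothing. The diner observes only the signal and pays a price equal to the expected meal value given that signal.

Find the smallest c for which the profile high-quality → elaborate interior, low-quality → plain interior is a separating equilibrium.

10

Under separation: elaborate interior → high-quality (pays 41); plain interior → low-quality (pays 31).
High-quality: 41 − 7 = 34 ≥ 31 − 0 = 31. Holds regardless of c. ✓
Low-quality: 31 − 0 ≥ 41 − c, so c ≥ 41 − 31 = 10.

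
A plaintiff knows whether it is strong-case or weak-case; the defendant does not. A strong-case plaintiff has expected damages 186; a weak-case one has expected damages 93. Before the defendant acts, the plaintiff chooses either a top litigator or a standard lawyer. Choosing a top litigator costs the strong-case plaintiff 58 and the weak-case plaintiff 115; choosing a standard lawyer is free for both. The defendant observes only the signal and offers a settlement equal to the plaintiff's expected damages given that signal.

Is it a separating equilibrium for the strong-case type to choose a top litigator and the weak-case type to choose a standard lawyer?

Yes

Under separation the defendant infers type exactly: top litigator → strong-case (pays 186), standard lawyer → weak-case (pays 93).
Strong-case: top litigator gives 186 − 58 = 128; standard lawyer gives 93 − 0 = 93. No deviation. ✓
Weak-case: standard lawyer gives 93 − 0 = 93; top litigator gives 186 − 115 = 71. No deviation. ✓
Both incentive constraints hold.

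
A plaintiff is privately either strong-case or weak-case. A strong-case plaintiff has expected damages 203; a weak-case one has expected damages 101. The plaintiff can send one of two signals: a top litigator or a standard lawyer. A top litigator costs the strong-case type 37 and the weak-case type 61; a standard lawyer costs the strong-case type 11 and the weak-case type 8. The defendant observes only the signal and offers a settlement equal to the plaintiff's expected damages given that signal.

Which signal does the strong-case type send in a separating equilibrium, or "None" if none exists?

Try strong-case → top litigator, weak-case → standard lawyer:
  If types separate, top litigator earns payment 203 and standard lawyer earns 101.
  Strong-case: top litigator gives 203 − 37 = 166; standard lawyer gives 101 − 11 = 90. No deviation. ✓
  Weak-case: standard lawyer gives 101 − 8 = 93; top litigator gives 203 − 61 = 142. Would deviate. ✗
Try strong-case → standard lawyer, weak-case → top litigator:
  If types separate, standard lawyer earns payment 203 and top litigator earns 101.
  Strong-case: standard lawyer gives 203 − 11 = 192; top litigator gives 101 − 37 = 64. No deviation. ✓
  Weak-case: top litigator gives 101 − 61 = 40; standard lawyer gives 203 − 8 = 195. Would deviate. ✗
Neither assignment is incentive-compatible.

None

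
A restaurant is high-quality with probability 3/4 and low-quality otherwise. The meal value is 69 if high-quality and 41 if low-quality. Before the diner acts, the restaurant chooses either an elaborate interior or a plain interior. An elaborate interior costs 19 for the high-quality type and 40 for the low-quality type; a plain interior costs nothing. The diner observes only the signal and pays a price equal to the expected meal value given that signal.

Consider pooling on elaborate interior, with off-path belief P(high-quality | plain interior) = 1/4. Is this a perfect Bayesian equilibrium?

On the equilibrium path (elaborate interior) the diner holds the prior 3/4 and pays 3/4·69 + 1/4·41 = 62. Off-path (plain interior) belief 1/4 gives 1/4·69 + 3/4·41 = 48.
High-quality: elaborate interior gives 62 − 19 = 43; plain interior gives 48 − 0 = 48. Deviates. ✗
Low-quality: elaborate interior gives 62 − 40 = 22; plain interior gives 48 − 0 = 48. Deviates. ✗

No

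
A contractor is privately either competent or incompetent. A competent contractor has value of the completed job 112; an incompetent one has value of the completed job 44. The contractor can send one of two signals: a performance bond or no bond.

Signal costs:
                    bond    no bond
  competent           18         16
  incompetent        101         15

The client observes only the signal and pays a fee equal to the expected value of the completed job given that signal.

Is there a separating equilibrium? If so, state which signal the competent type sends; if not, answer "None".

bond

Try competent → bond, incompetent → no bond:
  If types separate, bond earns payment 112 and no bond earns 44.
  Competent: bond gives 112 − 18 = 94; no bond gives 44 − 16 = 28. No deviation. ✓
  Incompetent: no bond gives 44 − 15 = 29; bond gives 112 − 101 = 11. No deviation. ✓
Both hold — the competent type sends bond.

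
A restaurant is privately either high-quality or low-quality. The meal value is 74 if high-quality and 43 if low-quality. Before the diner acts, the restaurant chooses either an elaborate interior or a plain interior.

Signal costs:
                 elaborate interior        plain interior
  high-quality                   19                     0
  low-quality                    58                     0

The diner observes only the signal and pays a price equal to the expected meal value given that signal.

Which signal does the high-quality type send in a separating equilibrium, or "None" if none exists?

elaborate interior

Try high-quality → elaborate interior, low-quality → plain interior:
  If types separate, elaborate interior earns payment 74 and plain interior earns 43.
  High-quality: elaborate interior gives 74 − 19 = 55; plain interior gives 43 − 0 = 43. No deviation. ✓
  Low-quality: plain interior gives 43 − 0 = 43; elaborate interior gives 74 − 58 = 16. No deviation. ✓
Both hold — the high-quality type sends elaborate interior.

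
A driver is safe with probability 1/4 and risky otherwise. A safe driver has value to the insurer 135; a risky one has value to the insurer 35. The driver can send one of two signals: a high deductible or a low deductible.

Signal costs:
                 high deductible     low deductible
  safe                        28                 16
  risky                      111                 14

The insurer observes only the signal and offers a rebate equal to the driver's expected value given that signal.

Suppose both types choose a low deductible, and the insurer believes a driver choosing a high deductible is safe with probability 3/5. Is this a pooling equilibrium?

At the pooled signal (low deductible) the insurer holds the prior 1/4 and pays 1/4·135 + 3/4·35 = 60. Off-path (high deductible) belief 3/5 gives 3/5·135 + 2/5·35 = 95.
Safe: low deductible gives 60 − 16 = 44; high deductible gives 95 − 28 = 67. Deviates. ✗
Risky: low deductible gives 60 − 14 = 46; high deductible gives 95 − 111 = -16. Stays. ✓

No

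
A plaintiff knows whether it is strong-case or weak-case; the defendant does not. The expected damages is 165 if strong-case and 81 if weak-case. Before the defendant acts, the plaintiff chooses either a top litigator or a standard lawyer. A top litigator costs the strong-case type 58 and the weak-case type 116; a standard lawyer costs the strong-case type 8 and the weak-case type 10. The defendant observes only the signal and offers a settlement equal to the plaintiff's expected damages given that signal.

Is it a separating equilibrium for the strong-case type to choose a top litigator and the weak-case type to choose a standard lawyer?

Under separation the defendant infers type exactly: top litigator → strong-case (pays 165), standard lawyer → weak-case (pays 81).
Strong-case: top litigator gives 165 − 58 = 107; standard lawyer gives 81 − 8 = 73. No deviation. ✓
Weak-case: standard lawyer gives 81 − 10 = 71; top litigator gives 165 − 116 = 49. No deviation. ✓
Both incentive constraints hold.

Yes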